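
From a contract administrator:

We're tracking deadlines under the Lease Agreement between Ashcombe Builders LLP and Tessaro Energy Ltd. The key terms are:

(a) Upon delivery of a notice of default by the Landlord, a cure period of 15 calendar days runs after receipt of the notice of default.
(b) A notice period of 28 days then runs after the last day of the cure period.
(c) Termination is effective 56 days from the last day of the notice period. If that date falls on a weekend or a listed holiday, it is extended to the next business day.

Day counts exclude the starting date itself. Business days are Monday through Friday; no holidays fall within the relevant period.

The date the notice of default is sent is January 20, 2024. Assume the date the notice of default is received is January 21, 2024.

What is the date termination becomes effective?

Adding 15 calendar days to January 21, 2024 gives February 5, 2024, which is the last day of the cure period.
Adding 28 calendar days to February 5, 2024 gives March 4, 2024, which is the last day of the notice period.
The date termination becomes effective: 56 calendar days after March 4, 2024 is April 29, 2024. April 29, 2024 is a Monday, so no roll-forward applies.

April 29, 2024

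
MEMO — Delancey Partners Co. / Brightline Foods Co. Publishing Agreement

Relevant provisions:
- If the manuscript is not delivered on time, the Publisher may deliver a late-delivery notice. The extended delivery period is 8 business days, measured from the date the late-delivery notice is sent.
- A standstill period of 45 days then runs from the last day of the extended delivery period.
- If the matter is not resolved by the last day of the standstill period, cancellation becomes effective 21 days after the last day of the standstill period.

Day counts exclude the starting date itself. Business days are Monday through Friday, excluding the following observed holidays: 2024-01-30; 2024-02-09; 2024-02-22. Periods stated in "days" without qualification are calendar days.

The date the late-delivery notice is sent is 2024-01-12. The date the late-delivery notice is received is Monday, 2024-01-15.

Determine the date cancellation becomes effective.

From Friday, 2024-01-12, 8 business days (Jan 15, Jan 16, Jan 17, Jan 18, Jan 19, Jan 22, Jan 23, Jan 24, skipping weekends) brings us to Wednesday, 2024-01-24, which is the last day of the extended delivery period.
Adding 45 calendar days to 2024-01-24 gives 2024-03-09, which is the last day of the standstill period.
Adding 21 calendar days to 2024-03-09 gives 2024-03-30, which is the date cancellation becomes effective.

2024-03-30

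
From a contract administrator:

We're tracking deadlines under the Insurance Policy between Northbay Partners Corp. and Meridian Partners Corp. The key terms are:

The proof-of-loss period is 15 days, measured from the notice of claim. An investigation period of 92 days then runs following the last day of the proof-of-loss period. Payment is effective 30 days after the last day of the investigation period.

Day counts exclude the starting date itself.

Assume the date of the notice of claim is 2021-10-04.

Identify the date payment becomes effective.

2022-02-18

The last day of the proof-of-loss period: 15 calendar days after 2021-10-04 is 2021-10-19.
The last day of the investigation period: 92 calendar days after 2021-10-19 is 2022-01-19.
The date payment becomes effective: 30 calendar days after 2022-01-19 is 2022-02-18.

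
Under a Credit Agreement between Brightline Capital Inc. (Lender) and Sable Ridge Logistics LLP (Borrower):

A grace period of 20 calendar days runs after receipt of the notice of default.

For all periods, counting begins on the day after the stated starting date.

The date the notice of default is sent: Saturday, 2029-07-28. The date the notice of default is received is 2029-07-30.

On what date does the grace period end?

The last day of the grace period: 20 calendar days after 2029-07-30 is 2029-08-19.

2029-08-19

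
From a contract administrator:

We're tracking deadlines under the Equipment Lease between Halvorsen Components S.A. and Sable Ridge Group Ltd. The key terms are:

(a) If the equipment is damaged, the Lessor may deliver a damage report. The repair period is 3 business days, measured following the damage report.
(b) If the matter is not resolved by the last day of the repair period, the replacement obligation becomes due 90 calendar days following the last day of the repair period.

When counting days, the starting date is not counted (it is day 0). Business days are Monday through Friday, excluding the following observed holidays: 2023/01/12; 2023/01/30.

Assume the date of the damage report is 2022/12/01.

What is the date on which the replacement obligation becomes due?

From Thursday, 2022/12/01, 3 business days (Dec 2, Dec 5, Dec 6, skipping weekends) brings us to Tuesday, 2022/12/06, which is the last day of the repair period.
Adding 90 calendar days to 2022/12/06 gives 2023/03/06, which is the date on which the replacement obligation becomes due.

2023/03/06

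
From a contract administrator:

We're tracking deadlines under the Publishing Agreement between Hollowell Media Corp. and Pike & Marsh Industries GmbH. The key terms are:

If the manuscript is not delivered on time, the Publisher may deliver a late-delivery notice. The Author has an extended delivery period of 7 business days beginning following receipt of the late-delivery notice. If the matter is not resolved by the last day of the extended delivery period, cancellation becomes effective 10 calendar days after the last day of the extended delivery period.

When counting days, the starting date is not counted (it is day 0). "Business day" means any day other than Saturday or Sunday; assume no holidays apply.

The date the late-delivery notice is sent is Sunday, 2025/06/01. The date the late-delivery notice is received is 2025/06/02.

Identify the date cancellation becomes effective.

The last day of the extended delivery period: counting 7 business days from Monday, 2025/06/02 (Jun 3, Jun 4, Jun 5, Jun 6, Jun 9, Jun 10, Jun 11, skipping weekends) reaches Wednesday, 2025/06/11.
The date cancellation becomes effective: 10 calendar days after 2025/06/11 is 2025/06/21.

2025/06/21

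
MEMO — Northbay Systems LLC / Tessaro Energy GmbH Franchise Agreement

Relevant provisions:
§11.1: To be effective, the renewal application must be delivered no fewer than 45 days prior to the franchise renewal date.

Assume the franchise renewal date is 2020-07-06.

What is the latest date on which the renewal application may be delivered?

Counting back 45 calendar days from 2020-07-06 gives 2020-05-22.

2020-05-22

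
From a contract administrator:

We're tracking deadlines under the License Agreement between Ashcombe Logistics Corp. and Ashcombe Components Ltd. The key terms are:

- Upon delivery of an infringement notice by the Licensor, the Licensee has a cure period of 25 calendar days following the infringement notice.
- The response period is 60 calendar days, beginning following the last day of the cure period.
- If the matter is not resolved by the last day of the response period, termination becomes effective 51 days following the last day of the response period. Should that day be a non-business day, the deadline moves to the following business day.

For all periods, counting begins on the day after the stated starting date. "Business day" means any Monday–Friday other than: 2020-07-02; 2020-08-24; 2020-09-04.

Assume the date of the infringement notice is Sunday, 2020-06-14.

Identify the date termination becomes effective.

2020-10-28

Adding 25 calendar days to 2020-06-14 gives 2020-07-09, which is the last day of the cure period.
Adding 60 calendar days to 2020-07-09 gives 2020-09-07, which is the last day of the response period.
The date termination becomes effective: 2020-09-07 + 51 days = 2020-10-28. 2020-10-28 is a Wednesday and is not a listed holiday, so no roll-forward applies.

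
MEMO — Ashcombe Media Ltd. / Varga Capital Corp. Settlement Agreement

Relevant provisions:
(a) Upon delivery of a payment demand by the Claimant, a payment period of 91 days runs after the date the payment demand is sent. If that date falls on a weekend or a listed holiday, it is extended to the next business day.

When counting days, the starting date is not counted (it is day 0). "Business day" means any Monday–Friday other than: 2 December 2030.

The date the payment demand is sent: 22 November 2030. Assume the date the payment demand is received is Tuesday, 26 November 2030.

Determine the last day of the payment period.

21 February 2031

The last day of the payment period: 22 November 2030 + 91 days = 21 February 2031. 21 February 2031 is a Friday and is not a listed holiday, so no roll-forward applies.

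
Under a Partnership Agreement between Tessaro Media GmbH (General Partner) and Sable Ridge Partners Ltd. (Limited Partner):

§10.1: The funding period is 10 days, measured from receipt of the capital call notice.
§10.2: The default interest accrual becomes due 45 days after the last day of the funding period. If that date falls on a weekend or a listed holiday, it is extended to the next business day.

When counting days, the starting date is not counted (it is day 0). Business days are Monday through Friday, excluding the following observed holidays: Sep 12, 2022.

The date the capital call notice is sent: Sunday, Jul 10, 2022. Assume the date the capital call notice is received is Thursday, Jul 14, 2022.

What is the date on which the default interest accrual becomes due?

Sep 7, 2022

The last day of the funding period: Jul 14, 2022 + 10 days = Jul 24, 2022.
Adding 45 calendar days to Jul 24, 2022 gives Sep 7, 2022, which is the date on which the default interest accrual becomes due. Sep 7, 2022 is a Wednesday and is not a listed holiday, so no roll-forward applies.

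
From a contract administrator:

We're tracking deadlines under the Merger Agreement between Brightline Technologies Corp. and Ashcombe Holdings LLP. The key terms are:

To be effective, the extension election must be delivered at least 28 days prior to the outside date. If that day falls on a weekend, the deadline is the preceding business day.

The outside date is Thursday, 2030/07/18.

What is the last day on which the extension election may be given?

2030/06/20

2030/07/18 minus 28 days is 2030/06/20. That is a Thursday, so no adjustment is needed.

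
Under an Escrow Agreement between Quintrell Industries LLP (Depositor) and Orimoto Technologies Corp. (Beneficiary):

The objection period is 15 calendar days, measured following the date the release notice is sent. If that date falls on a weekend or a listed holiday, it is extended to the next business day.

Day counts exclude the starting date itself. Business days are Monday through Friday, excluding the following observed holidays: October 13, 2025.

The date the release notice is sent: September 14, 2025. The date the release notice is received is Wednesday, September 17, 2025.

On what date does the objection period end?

September 29, 2025

The last day of the objection period: September 14, 2025 + 15 days = September 29, 2025. September 29, 2025 is a Monday and is not a listed holiday, so no roll-forward applies.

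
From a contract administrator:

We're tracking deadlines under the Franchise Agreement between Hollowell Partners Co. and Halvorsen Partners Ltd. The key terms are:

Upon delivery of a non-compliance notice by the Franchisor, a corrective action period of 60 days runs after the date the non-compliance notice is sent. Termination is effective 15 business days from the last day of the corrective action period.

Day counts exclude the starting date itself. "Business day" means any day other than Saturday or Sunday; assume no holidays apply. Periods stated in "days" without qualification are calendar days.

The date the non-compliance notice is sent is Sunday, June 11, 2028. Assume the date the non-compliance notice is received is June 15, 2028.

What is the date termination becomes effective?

August 31, 2028

The last day of the corrective action period: June 11, 2028 + 60 days = August 10, 2028.
From Thursday, August 10, 2028, 15 business days (Aug 11, Aug 14, Aug 15, Aug 16, …, Aug 29, Aug 30, Aug 31, skipping weekends) brings us to Thursday, August 31, 2028, which is the date termination becomes effective.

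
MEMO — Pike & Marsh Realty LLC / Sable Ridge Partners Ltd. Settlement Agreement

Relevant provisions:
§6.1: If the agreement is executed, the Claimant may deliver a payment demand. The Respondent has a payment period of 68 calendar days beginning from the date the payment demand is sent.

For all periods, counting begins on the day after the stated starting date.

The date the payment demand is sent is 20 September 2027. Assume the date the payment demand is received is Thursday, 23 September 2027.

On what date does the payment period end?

The last day of the payment period: 20 September 2027 + 68 days = 27 November 2027.

27 November 2027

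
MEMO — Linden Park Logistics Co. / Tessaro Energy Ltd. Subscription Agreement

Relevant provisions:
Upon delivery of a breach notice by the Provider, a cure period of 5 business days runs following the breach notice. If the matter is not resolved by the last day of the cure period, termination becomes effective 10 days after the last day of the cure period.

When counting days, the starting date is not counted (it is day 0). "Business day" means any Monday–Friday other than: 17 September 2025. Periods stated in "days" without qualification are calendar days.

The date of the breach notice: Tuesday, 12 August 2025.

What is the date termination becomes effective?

The last day of the cure period: counting 5 business days from Tuesday, 12 August 2025 (Aug 13, Aug 14, Aug 15, Aug 18, Aug 19, skipping weekends) reaches Tuesday, 19 August 2025.
Adding 10 calendar days to 19 August 2025 gives 29 August 2025, which is the date termination becomes effective.

29 August 2025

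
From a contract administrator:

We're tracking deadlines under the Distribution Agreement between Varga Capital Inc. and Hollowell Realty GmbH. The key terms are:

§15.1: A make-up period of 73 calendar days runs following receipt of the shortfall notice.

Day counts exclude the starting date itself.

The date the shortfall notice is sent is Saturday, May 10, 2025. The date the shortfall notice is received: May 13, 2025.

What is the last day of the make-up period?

July 25, 2025

Adding 73 calendar days to May 13, 2025 gives July 25, 2025, which is the last day of the make-up period.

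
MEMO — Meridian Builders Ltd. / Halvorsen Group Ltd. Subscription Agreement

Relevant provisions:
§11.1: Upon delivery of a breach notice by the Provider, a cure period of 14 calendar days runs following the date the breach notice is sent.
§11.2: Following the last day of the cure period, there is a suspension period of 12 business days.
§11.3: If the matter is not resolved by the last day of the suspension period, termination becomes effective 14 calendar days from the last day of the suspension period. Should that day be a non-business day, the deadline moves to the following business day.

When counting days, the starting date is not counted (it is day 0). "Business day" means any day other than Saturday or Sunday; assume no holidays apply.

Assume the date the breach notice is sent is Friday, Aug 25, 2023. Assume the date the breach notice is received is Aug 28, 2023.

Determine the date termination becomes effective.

The last day of the cure period: 14 calendar days after Aug 25, 2023 is Sep 8, 2023.
From Friday, Sep 8, 2023, 12 business days (Sep 11, Sep 12, Sep 13, Sep 14, …, Sep 22, Sep 25, Sep 26, skipping weekends) brings us to Tuesday, Sep 26, 2023, which is the last day of the suspension period.
Adding 14 calendar days to Sep 26, 2023 gives Oct 10, 2023, which is the date termination becomes effective. Oct 10, 2023 is a Tuesday, so no roll-forward applies.

Oct 10, 2023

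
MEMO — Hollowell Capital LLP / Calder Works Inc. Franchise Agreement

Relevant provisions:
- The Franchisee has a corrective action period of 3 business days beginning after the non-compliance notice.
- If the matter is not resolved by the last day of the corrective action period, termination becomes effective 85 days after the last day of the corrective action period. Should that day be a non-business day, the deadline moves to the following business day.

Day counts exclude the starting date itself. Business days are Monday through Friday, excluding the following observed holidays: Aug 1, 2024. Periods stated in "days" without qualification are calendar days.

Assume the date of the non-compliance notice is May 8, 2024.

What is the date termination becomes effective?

Aug 6, 2024

The last day of the corrective action period: 3 business days after Wednesday, May 8, 2024, skipping weekends — May 9, May 10, May 13 — lands on Monday, May 13, 2024.
The date termination becomes effective: 85 calendar days after May 13, 2024 is Aug 6, 2024. Aug 6, 2024 is a Tuesday and is not a listed holiday, so no roll-forward applies.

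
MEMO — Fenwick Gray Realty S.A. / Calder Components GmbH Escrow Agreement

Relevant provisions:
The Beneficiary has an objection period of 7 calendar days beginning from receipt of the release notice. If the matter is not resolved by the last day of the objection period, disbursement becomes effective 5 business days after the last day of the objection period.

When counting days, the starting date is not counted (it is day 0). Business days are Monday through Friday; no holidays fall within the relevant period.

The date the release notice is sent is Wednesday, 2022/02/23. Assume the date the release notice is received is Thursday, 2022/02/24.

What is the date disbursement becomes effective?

The last day of the objection period: 2022/02/24 + 7 days = 2022/03/03.
The date disbursement becomes effective: 5 business days after Thursday, 2022/03/03, skipping weekends — Mar 4, Mar 7, Mar 8, Mar 9, Mar 10 — lands on Thursday, 2022/03/10.

2022/03/10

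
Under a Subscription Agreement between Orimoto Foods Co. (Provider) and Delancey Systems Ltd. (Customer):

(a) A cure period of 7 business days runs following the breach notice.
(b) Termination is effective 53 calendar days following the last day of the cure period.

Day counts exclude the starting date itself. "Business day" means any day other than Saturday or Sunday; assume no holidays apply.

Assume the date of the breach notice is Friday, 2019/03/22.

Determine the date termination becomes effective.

The last day of the cure period: 7 business days after Friday, 2019/03/22, skipping weekends — Mar 25, Mar 26, Mar 27, Mar 28, Mar 29, Apr 1, Apr 2 — lands on Tuesday, 2019/04/02.
Adding 53 calendar days to 2019/04/02 gives 2019/05/25, which is the date termination becomes effective.

2019/05/25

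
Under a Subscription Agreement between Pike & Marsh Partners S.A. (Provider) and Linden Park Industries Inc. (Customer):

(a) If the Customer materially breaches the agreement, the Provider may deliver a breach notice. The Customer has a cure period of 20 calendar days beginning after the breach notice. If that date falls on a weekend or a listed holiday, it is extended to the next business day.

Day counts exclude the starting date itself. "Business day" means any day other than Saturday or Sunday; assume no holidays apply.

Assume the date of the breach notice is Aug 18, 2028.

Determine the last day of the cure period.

The last day of the cure period: Aug 18, 2028 + 20 days = Sep 7, 2028. Sep 7, 2028 is a Thursday, so no roll-forward applies.

Sep 7, 2028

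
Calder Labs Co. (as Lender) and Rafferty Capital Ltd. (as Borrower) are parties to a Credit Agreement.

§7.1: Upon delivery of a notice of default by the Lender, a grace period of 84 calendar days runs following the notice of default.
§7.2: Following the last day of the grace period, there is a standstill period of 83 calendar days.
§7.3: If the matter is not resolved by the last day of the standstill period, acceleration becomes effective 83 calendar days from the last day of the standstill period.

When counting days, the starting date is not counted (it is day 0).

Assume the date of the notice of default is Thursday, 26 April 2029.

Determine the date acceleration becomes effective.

1 January 2030

The last day of the grace period: 26 April 2029 + 84 days = 19 July 2029.
Adding 83 calendar days to 19 July 2029 gives 10 October 2029, which is the last day of the standstill period.
The date acceleration becomes effective: 83 calendar days after 10 October 2029 is 1 January 2030.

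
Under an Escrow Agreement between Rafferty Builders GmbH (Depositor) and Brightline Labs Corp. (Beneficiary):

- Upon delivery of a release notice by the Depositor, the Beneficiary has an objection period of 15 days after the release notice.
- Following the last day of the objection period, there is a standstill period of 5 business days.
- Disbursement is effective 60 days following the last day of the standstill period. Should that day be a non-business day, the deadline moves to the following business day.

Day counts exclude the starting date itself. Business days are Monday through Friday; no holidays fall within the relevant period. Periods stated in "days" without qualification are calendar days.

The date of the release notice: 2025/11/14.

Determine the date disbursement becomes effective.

The last day of the objection period: 15 calendar days after 2025/11/14 is 2025/11/29.
The last day of the standstill period: counting 5 business days from Saturday, 2025/11/29 (Dec 1, Dec 2, Dec 3, Dec 4, Dec 5, skipping weekends) reaches Friday, 2025/12/05.
The date disbursement becomes effective: 60 calendar days after 2025/12/05 is 2026/02/03. 2026/02/03 is a Tuesday, so no roll-forward applies.

2026/02/03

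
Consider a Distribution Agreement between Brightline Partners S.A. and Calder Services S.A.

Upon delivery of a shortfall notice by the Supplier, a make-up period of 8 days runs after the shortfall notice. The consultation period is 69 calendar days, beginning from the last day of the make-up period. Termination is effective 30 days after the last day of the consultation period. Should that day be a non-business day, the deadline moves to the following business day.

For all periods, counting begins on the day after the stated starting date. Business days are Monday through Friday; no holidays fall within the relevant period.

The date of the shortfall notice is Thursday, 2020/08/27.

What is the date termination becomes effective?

The last day of the make-up period: 2020/08/27 + 8 days = 2020/09/04.
Adding 69 calendar days to 2020/09/04 gives 2020/11/12, which is the last day of the consultation period.
The date termination becomes effective: 30 calendar days after 2020/11/12 is 2020/12/12. That falls on a Saturday, so it rolls to the next business day, Monday, 2020/12/14.

2020/12/14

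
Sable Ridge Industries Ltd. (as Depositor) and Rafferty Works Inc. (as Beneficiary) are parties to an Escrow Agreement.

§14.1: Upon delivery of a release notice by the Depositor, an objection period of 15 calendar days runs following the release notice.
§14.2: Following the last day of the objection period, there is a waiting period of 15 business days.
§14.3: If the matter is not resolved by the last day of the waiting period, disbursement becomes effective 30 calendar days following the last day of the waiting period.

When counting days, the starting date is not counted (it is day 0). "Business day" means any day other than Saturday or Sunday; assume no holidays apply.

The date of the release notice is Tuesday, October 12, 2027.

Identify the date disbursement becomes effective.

December 17, 2027

Adding 15 calendar days to October 12, 2027 gives October 27, 2027, which is the last day of the objection period.
From Wednesday, October 27, 2027, 15 business days (Oct 28, Oct 29, Nov 1, Nov 2, …, Nov 15, Nov 16, Nov 17, skipping weekends) brings us to Wednesday, November 17, 2027, which is the last day of the waiting period.
The date disbursement becomes effective: 30 calendar days after November 17, 2027 is December 17, 2027.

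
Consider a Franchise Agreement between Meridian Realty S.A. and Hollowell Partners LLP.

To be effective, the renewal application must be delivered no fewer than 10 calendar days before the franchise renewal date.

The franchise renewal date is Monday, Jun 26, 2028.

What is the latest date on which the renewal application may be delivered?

Jun 26, 2028 minus 10 days is Jun 16, 2028.

Jun 16, 2028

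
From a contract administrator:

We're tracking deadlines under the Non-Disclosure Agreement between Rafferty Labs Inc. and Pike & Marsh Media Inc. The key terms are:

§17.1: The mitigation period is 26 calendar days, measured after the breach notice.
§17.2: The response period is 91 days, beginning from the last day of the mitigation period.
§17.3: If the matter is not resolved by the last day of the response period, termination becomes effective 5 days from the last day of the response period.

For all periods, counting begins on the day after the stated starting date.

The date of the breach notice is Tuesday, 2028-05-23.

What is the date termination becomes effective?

2028-09-22

The last day of the mitigation period: 2028-05-23 + 26 days = 2028-06-18.
The last day of the response period: 91 calendar days after 2028-06-18 is 2028-09-17.
Adding 5 calendar days to 2028-09-17 gives 2028-09-22, which is the date termination becomes effective.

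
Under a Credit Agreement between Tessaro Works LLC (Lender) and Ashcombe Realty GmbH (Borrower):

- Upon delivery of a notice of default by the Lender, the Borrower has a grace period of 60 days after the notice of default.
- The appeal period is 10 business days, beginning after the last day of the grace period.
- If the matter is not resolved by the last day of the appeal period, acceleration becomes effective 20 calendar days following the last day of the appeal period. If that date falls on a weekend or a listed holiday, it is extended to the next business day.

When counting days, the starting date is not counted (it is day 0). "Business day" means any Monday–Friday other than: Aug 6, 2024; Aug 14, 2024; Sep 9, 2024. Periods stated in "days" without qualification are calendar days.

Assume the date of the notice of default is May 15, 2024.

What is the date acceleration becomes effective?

Adding 60 calendar days to May 15, 2024 gives Jul 14, 2024, which is the last day of the grace period.
The last day of the appeal period: counting 10 business days from Sunday, Jul 14, 2024 (Jul 15, Jul 16, Jul 17, Jul 18, Jul 19, Jul 22, Jul 23, Jul 24, Jul 25, Jul 26, skipping weekends) reaches Friday, Jul 26, 2024.
Adding 20 calendar days to Jul 26, 2024 gives Aug 15, 2024, which is the date acceleration becomes effective. Aug 15, 2024 is a Thursday and is not a listed holiday, so no roll-forward applies.

Aug 15, 2024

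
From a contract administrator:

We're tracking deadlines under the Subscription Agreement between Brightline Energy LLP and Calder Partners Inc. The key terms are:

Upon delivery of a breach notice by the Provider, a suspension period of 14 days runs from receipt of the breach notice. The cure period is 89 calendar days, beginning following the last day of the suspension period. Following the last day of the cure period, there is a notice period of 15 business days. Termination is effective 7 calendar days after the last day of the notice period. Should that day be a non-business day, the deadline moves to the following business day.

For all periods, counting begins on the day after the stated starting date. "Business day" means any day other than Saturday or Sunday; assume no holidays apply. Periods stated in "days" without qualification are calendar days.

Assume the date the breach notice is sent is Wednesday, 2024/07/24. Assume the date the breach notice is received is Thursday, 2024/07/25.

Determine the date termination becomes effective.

2024/12/03

Adding 14 calendar days to 2024/07/25 gives 2024/08/08, which is the last day of the suspension period.
The last day of the cure period: 89 calendar days after 2024/08/08 is 2024/11/05.
The last day of the notice period: counting 15 business days from Tuesday, 2024/11/05 (Nov 6, Nov 7, Nov 8, Nov 11, …, Nov 22, Nov 25, Nov 26, skipping weekends) reaches Tuesday, 2024/11/26.
The date termination becomes effective: 7 calendar days after 2024/11/26 is 2024/12/03. 2024/12/03 is a Tuesday, so no roll-forward applies.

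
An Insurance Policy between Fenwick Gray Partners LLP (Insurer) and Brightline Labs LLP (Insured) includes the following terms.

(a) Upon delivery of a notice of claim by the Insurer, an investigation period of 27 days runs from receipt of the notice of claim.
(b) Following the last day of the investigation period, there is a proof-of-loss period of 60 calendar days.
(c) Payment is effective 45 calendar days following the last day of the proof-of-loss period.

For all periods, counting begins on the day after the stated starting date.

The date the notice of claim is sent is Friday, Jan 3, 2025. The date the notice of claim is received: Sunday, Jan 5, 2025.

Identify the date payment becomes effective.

The last day of the investigation period: Jan 5, 2025 + 27 days = Feb 1, 2025.
The last day of the proof-of-loss period: Feb 1, 2025 + 60 days = Apr 2, 2025.
Adding 45 calendar days to Apr 2, 2025 gives May 17, 2025, which is the date payment becomes effective.

May 17, 2025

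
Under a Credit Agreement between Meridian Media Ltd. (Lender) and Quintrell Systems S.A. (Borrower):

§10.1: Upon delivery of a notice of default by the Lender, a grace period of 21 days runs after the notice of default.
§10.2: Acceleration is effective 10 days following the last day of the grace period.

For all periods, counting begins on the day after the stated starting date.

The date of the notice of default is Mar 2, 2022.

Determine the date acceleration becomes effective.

Apr 2, 2022

Adding 21 calendar days to Mar 2, 2022 gives Mar 23, 2022, which is the last day of the grace period.
Adding 10 calendar days to Mar 23, 2022 gives Apr 2, 2022, which is the date acceleration becomes effective.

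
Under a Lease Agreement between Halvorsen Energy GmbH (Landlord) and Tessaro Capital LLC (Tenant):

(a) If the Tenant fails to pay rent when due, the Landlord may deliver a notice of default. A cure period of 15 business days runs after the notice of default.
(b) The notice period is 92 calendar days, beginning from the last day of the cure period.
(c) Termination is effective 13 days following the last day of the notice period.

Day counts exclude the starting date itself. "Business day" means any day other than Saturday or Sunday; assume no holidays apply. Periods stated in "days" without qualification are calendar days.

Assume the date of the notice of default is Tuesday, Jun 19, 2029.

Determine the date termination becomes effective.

Oct 23, 2029

From Tuesday, Jun 19, 2029, 15 business days (Jun 20, Jun 21, Jun 22, Jun 25, …, Jul 6, Jul 9, Jul 10, skipping weekends) brings us to Tuesday, Jul 10, 2029, which is the last day of the cure period.
The last day of the notice period: Jul 10, 2029 + 92 days = Oct 10, 2029.
The date termination becomes effective: Oct 10, 2029 + 13 days = Oct 23, 2029.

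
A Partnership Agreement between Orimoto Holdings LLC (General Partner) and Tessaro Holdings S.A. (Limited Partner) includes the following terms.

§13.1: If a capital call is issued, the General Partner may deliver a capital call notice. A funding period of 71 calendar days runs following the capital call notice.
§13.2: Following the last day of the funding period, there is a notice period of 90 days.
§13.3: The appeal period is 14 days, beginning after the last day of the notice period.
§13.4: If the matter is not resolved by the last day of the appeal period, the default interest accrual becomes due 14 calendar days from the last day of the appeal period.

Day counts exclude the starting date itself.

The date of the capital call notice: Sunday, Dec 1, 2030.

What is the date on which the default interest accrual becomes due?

Adding 71 calendar days to Dec 1, 2030 gives Feb 10, 2031, which is the last day of the funding period.
The last day of the notice period: Feb 10, 2031 + 90 days = May 11, 2031.
The last day of the appeal period: May 11, 2031 + 14 days = May 25, 2031.
The date on which the default interest accrual becomes due: 14 calendar days after May 25, 2031 is Jun 8, 2031.

Jun 8, 2031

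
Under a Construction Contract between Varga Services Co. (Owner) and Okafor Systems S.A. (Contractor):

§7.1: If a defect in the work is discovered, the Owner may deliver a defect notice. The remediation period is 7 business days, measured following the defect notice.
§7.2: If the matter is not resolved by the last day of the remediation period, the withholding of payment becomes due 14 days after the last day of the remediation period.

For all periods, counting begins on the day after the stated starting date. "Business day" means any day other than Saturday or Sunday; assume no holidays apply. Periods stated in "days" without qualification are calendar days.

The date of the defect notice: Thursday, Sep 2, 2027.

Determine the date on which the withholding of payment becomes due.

The last day of the remediation period: counting 7 business days from Thursday, Sep 2, 2027 (Sep 3, Sep 6, Sep 7, Sep 8, Sep 9, Sep 10, Sep 13, skipping weekends) reaches Monday, Sep 13, 2027.
Adding 14 calendar days to Sep 13, 2027 gives Sep 27, 2027, which is the date on which the withholding of payment becomes due.

Sep 27, 2027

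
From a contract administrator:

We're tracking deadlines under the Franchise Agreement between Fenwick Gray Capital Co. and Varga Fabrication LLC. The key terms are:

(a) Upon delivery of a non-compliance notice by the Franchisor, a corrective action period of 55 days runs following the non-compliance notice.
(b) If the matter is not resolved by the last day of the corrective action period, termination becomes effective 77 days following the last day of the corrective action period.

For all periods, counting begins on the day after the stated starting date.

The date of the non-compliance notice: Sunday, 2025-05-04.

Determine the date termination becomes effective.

2025-09-13

The last day of the corrective action period: 2025-05-04 + 55 days = 2025-06-28.
Adding 77 calendar days to 2025-06-28 gives 2025-09-13, which is the date termination becomes effective.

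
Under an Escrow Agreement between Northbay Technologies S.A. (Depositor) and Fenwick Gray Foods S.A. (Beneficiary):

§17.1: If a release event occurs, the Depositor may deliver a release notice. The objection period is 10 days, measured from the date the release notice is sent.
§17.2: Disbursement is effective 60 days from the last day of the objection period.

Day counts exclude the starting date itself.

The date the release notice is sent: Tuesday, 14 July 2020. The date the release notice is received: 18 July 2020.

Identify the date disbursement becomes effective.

22 September 2020

The last day of the objection period: 10 calendar days after 14 July 2020 is 24 July 2020.
The date disbursement becomes effective: 24 July 2020 + 60 days = 22 September 2020.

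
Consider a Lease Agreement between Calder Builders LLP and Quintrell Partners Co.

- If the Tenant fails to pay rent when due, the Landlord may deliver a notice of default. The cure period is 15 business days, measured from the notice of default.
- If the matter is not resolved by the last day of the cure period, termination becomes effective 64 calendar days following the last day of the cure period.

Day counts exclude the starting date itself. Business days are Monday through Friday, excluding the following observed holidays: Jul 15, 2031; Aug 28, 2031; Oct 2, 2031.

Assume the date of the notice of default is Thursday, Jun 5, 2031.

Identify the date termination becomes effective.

Aug 29, 2031

The last day of the cure period: 15 business days after Thursday, Jun 5, 2031, skipping weekends — Jun 6, Jun 9, Jun 10, Jun 11, …, Jun 24, Jun 25, Jun 26 — lands on Thursday, Jun 26, 2031.
The date termination becomes effective: Jun 26, 2031 + 64 days = Aug 29, 2031.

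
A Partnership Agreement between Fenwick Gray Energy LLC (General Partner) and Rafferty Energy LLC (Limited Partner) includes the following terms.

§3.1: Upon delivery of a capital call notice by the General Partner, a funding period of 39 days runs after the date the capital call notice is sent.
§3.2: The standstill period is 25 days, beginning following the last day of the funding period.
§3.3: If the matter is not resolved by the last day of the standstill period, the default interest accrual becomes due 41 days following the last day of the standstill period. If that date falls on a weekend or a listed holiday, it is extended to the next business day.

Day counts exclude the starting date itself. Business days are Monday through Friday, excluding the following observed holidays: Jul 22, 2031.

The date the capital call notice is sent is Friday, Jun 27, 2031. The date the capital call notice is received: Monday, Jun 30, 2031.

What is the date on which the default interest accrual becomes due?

The last day of the funding period: 39 calendar days after Jun 27, 2031 is Aug 5, 2031.
The last day of the standstill period: 25 calendar days after Aug 5, 2031 is Aug 30, 2031.
Adding 41 calendar days to Aug 30, 2031 gives Oct 10, 2031, which is the date on which the default interest accrual becomes due. Oct 10, 2031 is a Friday and is not a listed holiday, so no roll-forward applies.

Oct 10, 2031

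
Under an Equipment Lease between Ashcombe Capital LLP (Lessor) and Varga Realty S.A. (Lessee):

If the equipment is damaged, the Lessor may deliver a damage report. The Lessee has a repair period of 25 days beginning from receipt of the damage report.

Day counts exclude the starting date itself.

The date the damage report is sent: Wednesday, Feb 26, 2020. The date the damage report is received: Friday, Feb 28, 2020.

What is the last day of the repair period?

Mar 24, 2020

The last day of the repair period: 25 calendar days after Feb 28, 2020 is Mar 24, 2020.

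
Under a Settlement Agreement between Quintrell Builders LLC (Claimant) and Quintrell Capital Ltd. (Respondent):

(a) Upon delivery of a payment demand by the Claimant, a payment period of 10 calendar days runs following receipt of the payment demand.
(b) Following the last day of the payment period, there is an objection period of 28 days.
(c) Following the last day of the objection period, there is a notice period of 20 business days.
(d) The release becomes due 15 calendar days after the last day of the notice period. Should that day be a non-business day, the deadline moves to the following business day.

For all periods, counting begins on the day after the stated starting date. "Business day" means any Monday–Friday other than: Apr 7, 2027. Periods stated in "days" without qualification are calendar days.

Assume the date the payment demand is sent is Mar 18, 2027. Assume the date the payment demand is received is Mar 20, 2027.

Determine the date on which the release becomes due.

Adding 10 calendar days to Mar 20, 2027 gives Mar 30, 2027, which is the last day of the payment period.
Adding 28 calendar days to Mar 30, 2027 gives Apr 27, 2027, which is the last day of the objection period.
The last day of the notice period: counting 20 business days from Tuesday, Apr 27, 2027 (Apr 28, Apr 29, Apr 30, May 3, …, May 21, May 24, May 25, skipping weekends) reaches Tuesday, May 25, 2027.
Adding 15 calendar days to May 25, 2027 gives Jun 9, 2027, which is the date on which the release becomes due. Jun 9, 2027 is a Wednesday and is not a listed holiday, so no roll-forward applies.

Jun 9, 2027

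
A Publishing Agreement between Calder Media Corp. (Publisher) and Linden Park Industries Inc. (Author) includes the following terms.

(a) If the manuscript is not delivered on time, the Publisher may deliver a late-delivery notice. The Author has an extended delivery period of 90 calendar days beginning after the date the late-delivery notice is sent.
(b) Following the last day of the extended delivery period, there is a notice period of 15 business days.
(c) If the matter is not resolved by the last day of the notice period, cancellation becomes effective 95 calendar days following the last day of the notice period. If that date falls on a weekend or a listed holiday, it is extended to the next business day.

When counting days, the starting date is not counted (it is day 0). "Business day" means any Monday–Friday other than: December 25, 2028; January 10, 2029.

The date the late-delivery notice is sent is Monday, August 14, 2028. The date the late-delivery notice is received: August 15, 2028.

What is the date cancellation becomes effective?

March 6, 2029

The last day of the extended delivery period: August 14, 2028 + 90 days = November 12, 2028.
From Sunday, November 12, 2028, 15 business days (Nov 13, Nov 14, Nov 15, Nov 16, …, Nov 29, Nov 30, Dec 1, skipping weekends) brings us to Friday, December 1, 2028, which is the last day of the notice period.
The date cancellation becomes effective: 95 calendar days after December 1, 2028 is March 6, 2029. March 6, 2029 is a Tuesday and is not a listed holiday, so no roll-forward applies.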